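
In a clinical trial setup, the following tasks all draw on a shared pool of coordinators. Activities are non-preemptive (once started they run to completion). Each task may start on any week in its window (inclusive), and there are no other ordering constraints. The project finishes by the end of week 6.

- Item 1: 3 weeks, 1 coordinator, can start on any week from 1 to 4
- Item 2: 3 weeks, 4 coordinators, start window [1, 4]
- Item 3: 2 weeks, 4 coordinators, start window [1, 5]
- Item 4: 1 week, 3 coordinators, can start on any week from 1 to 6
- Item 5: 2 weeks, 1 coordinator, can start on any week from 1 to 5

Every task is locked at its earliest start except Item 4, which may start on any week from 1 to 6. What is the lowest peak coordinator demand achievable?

10

Item 4@1: w1:13  w2:10  w3:5  w4:0  w5:0  w6:0 → peak 13
Item 4@2: w1:10  w2:13  w3:5  w4:0  w5:0  w6:0 → peak 13
Item 4@3: w1:10  w2:10  w3:8  w4:0  w5:0  w6:0 → peak 10
Item 4@4: w1:10  w2:10  w3:5  w4:3  w5:0  w6:0 → peak 10
Item 4@5: w1:10  w2:10  w3:5  w4:0  w5:3  w6:0 → peak 10
Item 4@6: w1:10  w2:10  w3:5  w4:0  w5:0  w6:3 → peak 10
Best is Item 4@3, peak 10.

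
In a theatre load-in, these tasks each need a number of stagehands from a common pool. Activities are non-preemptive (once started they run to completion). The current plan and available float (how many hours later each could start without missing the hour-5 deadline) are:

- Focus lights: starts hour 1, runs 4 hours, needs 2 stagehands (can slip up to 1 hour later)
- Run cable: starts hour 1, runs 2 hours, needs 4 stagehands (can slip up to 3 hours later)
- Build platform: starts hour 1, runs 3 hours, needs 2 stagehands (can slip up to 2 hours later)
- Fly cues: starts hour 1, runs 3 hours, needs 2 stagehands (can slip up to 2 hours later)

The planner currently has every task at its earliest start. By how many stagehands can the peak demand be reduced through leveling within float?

4

Early-start peak: h1:10  h2:10  h3:6  h4:2  h5:0 ⇒ 10.
Leveled (Focus lights@1, Run cable@1, Build platform@3, Fly cues@3): h1:6  h2:6  h3:6  h4:6  h5:4 ⇒ 6.
Reduction 10 − 6 = 4.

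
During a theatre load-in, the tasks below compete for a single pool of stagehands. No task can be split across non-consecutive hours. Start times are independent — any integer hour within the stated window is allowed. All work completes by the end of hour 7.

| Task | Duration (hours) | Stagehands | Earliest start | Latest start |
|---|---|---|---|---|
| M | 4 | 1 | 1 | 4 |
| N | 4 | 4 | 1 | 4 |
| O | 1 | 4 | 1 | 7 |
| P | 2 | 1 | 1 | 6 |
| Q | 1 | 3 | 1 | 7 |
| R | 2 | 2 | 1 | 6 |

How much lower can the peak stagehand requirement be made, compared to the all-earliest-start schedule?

Early-start peak: h1:15  h2:8  h3:5  h4:5  h5:0  h6:0  h7:0 ⇒ 15.
Leveled (M@1, N@1, O@5, P@5, Q@7, R@6): h1:5  h2:5  h3:5  h4:5  h5:5  h6:3  h7:5 ⇒ 5.
Reduction 15 − 5 = 10.

10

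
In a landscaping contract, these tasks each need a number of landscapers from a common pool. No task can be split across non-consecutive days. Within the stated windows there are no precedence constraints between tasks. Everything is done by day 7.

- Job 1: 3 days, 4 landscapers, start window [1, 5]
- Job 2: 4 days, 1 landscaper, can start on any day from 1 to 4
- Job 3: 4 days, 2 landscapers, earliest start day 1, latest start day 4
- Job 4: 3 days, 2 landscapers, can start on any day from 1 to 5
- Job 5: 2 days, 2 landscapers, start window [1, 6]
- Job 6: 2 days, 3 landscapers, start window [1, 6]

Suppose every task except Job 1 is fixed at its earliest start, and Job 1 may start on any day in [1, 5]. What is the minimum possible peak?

Job 1@1: d1:14  d2:14  d3:9  d4:3  d5:0  d6:0  d7:0 → peak 14
Job 1@2: d1:10  d2:14  d3:9  d4:7  d5:0  d6:0  d7:0 → peak 14
Job 1@3: d1:10  d2:10  d3:9  d4:7  d5:4  d6:0  d7:0 → peak 10
Job 1@4: d1:10  d2:10  d3:5  d4:7  d5:4  d6:4  d7:0 → peak 10
Job 1@5: d1:10  d2:10  d3:5  d4:3  d5:4  d6:4  d7:4 → peak 10
Best is Job 1@3, peak 10.

10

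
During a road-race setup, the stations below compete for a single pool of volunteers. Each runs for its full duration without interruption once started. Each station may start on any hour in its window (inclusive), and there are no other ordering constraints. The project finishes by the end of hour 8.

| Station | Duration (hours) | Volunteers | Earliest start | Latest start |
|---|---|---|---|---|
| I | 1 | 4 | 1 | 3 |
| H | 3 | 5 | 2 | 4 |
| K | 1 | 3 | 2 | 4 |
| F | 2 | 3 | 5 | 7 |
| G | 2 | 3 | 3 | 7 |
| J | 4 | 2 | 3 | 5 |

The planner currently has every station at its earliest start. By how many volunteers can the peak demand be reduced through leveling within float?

3

Early-start peak: h1:4  h2:8  h3:10  h4:10  h5:5  h6:5  h7:0  h8:0 ⇒ 10.
Leveled (I@1, H@3, K@2, F@6, G@7, J@3): h1:4  h2:3  h3:7  h4:7  h5:7  h6:5  h7:6  h8:3 ⇒ 7.
Reduction 10 − 7 = 3.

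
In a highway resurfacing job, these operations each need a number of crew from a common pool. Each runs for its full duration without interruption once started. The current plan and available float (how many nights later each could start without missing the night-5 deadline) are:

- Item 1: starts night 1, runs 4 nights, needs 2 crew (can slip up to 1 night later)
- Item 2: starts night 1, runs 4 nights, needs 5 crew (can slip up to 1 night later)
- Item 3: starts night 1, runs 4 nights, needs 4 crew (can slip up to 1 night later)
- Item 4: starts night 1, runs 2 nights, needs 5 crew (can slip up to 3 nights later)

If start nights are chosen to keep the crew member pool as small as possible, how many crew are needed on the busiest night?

16

Schedule Item 1@1, Item 2@1, Item 3@1, Item 4@1: n1:16  n2:16  n3:11  n4:11  n5:0 — peak 16.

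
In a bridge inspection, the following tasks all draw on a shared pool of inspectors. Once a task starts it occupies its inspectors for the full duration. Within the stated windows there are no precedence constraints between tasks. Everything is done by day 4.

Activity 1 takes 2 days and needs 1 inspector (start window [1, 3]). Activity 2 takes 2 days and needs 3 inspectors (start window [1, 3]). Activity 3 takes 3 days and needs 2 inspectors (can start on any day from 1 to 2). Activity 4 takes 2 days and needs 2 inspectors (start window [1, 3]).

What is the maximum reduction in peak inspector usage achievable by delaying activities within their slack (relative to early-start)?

Early-start peak: d1:8  d2:8  d3:2  d4:0 ⇒ 8.
Leveled (Activity 1@1, Activity 2@3, Activity 3@1, Activity 4@1): d1:5  d2:5  d3:5  d4:3 ⇒ 5.
Reduction 8 − 5 = 3.

3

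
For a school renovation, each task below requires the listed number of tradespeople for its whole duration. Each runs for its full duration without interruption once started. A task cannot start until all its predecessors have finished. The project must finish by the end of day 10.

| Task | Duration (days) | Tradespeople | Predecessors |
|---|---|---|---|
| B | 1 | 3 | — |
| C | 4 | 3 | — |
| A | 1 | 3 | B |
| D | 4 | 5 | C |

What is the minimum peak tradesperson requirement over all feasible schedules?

Early-start (B@1, C@1, A@2, D@5) gives peak 6: d1:6  d2:6  d3:3  d4:3  d5:5  d6:5  d7:5  d8:5  d9:0  d10:0.
Shift C→2, A→6, D→7.
Schedule B@1, C@2, A@6, D@7: d1:3  d2:3  d3:3  d4:3  d5:3  d6:3  d7:5  d8:5  d9:5  d10:5 — peak 5.

5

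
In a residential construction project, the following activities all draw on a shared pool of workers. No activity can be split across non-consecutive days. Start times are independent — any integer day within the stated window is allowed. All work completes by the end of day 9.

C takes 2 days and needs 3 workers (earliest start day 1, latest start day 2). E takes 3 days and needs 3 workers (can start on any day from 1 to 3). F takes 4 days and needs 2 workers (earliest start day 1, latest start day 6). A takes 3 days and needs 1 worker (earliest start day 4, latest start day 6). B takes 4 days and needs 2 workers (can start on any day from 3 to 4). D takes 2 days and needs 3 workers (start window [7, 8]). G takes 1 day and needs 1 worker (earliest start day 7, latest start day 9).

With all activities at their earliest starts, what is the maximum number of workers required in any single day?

Early-start schedule: C@1, E@1, F@1, A@4, B@3, D@7, G@7.
Load per day: day 1: 8, day 2: 8, day 3: 7, day 4: 5, day 5: 3, day 6: 3, day 7: 4, day 8: 3, day 9: 0.
Peak is 8.

8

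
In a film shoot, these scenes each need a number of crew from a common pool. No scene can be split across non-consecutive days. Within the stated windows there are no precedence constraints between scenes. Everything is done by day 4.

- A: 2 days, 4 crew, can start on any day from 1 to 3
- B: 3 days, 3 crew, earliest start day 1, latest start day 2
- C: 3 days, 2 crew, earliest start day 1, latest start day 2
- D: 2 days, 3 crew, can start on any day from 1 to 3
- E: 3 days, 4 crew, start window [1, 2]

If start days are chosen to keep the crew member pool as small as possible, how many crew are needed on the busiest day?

13

Early-start (A@1, B@1, C@1, D@1, E@1) gives peak 16: d1:16  d2:16  d3:9  d4:0.
Shift D→3.
Schedule A@1, B@1, C@1, D@3, E@1: d1:13  d2:13  d3:12  d4:3 — peak 13.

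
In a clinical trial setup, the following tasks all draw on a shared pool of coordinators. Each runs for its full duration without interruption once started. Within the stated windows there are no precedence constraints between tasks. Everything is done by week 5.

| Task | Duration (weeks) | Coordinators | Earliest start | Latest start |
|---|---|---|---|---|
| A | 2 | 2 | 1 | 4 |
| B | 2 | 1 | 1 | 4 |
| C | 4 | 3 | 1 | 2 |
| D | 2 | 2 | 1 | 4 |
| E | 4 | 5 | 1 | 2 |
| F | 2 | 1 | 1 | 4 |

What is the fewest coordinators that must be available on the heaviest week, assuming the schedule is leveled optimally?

11

Early-start (A@1, B@1, C@1, D@1, E@1, F@1) gives peak 14: w1:14  w2:14  w3:8  w4:8  w5:0.
Shift D→3, F→3.
Schedule A@1, B@1, C@1, D@3, E@1, F@3: w1:11  w2:11  w3:11  w4:11  w5:0 — peak 11.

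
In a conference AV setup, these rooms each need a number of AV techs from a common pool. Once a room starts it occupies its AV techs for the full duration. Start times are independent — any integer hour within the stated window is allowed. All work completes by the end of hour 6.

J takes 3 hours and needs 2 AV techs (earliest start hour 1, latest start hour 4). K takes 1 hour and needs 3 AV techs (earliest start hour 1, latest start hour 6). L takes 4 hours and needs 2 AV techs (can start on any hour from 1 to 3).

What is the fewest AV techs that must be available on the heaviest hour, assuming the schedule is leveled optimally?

Early-start (J@1, K@1, L@1) gives peak 7: h1:7  h2:4  h3:4  h4:2  h5:0  h6:0.
Shift K→5.
Schedule J@1, K@5, L@1: h1:4  h2:4  h3:4  h4:2  h5:3  h6:0 — peak 4.

4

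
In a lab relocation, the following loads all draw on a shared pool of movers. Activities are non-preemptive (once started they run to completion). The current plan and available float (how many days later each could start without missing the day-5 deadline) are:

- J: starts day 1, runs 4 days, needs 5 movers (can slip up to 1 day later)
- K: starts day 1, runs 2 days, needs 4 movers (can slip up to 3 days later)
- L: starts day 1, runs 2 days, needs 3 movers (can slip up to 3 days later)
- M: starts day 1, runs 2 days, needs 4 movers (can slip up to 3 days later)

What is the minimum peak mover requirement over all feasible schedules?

Early-start (J@1, K@1, L@1, M@1) gives peak 16: d1:16  d2:16  d3:5  d4:5  d5:0.
Shift M→3.
Schedule J@1, K@1, L@1, M@3: d1:12  d2:12  d3:9  d4:9  d5:0 — peak 12.

12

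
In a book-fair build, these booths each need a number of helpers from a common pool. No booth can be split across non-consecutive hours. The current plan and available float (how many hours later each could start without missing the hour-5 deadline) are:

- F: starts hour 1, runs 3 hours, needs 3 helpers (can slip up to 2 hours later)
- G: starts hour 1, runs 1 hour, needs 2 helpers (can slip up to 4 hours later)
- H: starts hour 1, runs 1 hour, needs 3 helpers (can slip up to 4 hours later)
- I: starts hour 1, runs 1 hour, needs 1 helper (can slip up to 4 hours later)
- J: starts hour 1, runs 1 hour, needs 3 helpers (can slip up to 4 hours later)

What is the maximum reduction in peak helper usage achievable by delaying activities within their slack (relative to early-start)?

7

Early-start peak: h1:12  h2:3  h3:3  h4:0  h5:0 ⇒ 12.
Leveled (F@1, G@1, H@4, I@2, J@5): h1:5  h2:4  h3:3  h4:3  h5:3 ⇒ 5.
Reduction 12 − 5 = 7.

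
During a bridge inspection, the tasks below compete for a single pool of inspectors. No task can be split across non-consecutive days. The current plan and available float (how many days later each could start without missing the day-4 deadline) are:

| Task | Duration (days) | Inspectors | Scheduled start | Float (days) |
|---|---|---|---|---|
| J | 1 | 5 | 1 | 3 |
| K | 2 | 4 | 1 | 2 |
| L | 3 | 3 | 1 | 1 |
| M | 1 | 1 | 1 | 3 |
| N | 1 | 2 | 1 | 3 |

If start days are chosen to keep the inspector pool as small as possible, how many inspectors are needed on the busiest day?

7

Early-start (J@1, K@1, L@1, M@1, N@1) gives peak 15: d1:15  d2:7  d3:3  d4:0.
Shift K→2, L→2, N→4.
Schedule J@1, K@2, L@2, M@1, N@4: d1:6  d2:7  d3:7  d4:5 — peak 7.
Total inspector-days = 25 over 4 days ⇒ peak ≥ ⌈25/4⌉ = 7, so 7 is optimal.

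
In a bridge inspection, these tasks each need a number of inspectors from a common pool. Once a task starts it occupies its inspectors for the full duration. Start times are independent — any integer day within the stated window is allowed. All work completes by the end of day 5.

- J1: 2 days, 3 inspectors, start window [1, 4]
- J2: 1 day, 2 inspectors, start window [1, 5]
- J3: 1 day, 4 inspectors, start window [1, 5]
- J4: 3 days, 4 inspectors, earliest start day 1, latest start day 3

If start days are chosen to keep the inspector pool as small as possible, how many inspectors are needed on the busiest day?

Early-start (J1@1, J2@1, J3@1, J4@1) gives peak 13: d1:13  d2:7  d3:4  d4:0  d5:0.
Shift J3→2, J4→3.
Schedule J1@1, J2@1, J3@2, J4@3: d1:5  d2:7  d3:4  d4:4  d5:4 — peak 7.

7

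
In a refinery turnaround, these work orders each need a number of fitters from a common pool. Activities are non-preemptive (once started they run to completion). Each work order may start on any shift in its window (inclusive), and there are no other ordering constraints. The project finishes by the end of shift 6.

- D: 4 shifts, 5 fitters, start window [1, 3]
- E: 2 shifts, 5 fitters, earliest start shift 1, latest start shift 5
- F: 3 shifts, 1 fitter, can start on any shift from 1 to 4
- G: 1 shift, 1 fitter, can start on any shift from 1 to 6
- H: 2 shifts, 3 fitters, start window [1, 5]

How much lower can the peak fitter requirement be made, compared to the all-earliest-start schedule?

Early-start peak: s1:15  s2:14  s3:6  s4:5  s5:0  s6:0 ⇒ 15.
Leveled (D@1, E@5, F@1, G@1, H@4): s1:7  s2:6  s3:6  s4:8  s5:8  s6:5 ⇒ 8.
Reduction 15 − 8 = 7.

7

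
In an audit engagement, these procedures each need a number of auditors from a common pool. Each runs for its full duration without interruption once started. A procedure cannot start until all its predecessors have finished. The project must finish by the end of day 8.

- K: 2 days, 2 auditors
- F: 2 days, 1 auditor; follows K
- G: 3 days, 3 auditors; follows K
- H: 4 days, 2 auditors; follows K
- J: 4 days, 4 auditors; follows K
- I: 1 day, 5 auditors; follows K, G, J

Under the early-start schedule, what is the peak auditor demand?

Early-start schedule: K@1, F@3, G@3, H@3, J@3, I@7.
Load per day: day 1: 2, day 2: 2, day 3: 10, day 4: 10, day 5: 9, day 6: 6, day 7: 5, day 8: 0.
Peak is 10.

10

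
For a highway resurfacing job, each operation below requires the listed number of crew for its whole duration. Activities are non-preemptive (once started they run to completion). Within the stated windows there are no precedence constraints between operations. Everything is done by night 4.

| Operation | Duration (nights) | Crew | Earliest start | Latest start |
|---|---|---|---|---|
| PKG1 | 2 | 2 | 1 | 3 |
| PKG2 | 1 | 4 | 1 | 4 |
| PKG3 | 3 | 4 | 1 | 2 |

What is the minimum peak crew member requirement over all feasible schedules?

Early-start (PKG1@1, PKG2@1, PKG3@1) gives peak 10: n1:10  n2:6  n3:4  n4:0.
Shift PKG3→2.
Schedule PKG1@1, PKG2@1, PKG3@2: n1:6  n2:6  n3:4  n4:4 — peak 6.
No arrangement of the 24 feasible schedules does better.

6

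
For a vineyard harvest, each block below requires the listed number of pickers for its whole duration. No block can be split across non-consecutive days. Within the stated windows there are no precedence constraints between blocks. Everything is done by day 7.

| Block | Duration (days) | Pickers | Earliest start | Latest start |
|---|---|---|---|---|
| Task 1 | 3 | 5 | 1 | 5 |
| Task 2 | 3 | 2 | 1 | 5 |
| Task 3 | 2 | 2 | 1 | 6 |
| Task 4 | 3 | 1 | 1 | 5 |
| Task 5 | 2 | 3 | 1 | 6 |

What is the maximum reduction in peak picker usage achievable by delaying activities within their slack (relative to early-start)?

7

Early-start peak: d1:13  d2:13  d3:8  d4:0  d5:0  d6:0  d7:0 ⇒ 13.
Leveled (Task 1@1, Task 2@4, Task 3@4, Task 4@1, Task 5@6): d1:6  d2:6  d3:6  d4:4  d5:4  d6:5  d7:3 ⇒ 6.
Reduction 13 − 6 = 7.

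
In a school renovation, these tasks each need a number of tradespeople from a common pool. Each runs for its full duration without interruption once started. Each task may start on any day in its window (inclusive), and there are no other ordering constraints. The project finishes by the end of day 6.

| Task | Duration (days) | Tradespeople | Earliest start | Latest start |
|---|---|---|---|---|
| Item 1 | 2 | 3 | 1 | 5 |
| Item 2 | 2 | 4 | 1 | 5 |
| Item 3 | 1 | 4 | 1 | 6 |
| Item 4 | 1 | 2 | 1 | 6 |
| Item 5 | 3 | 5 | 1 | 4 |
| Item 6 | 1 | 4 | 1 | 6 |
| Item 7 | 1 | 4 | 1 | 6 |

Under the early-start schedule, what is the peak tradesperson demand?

26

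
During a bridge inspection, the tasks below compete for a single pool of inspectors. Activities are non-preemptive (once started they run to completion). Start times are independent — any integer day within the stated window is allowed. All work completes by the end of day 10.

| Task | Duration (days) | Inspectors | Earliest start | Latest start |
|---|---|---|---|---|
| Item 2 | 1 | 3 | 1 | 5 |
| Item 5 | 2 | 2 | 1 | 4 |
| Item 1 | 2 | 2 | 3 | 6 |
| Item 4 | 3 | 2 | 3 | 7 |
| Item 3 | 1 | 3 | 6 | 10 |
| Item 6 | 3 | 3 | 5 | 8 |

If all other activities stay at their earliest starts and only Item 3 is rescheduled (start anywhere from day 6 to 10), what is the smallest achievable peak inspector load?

Item 3@6: d1:5  d2:2  d3:4  d4:4  d5:5  d6:6  d7:3  d8:0  d9:0  d10:0 → peak 6
Item 3@7: d1:5  d2:2  d3:4  d4:4  d5:5  d6:3  d7:6  d8:0  d9:0  d10:0 → peak 6
Item 3@8: d1:5  d2:2  d3:4  d4:4  d5:5  d6:3  d7:3  d8:3  d9:0  d10:0 → peak 5
Item 3@9: d1:5  d2:2  d3:4  d4:4  d5:5  d6:3  d7:3  d8:0  d9:3  d10:0 → peak 5
Item 3@10: d1:5  d2:2  d3:4  d4:4  d5:5  d6:3  d7:3  d8:0  d9:0  d10:3 → peak 5
Best is Item 3@8, peak 5.

5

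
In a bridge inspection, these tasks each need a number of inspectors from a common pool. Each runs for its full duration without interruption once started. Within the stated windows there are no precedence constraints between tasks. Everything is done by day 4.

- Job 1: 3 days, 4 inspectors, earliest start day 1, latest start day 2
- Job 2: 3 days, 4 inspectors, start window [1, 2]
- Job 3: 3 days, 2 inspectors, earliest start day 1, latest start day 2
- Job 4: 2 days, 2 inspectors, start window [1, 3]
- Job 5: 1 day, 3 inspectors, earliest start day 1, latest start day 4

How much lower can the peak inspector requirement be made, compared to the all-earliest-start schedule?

3

Early-start peak: d1:15  d2:12  d3:10  d4:0 ⇒ 15.
Leveled (Job 1@1, Job 2@1, Job 3@1, Job 4@1, Job 5@4): d1:12  d2:12  d3:10  d4:3 ⇒ 12.
Reduction 15 − 12 = 3.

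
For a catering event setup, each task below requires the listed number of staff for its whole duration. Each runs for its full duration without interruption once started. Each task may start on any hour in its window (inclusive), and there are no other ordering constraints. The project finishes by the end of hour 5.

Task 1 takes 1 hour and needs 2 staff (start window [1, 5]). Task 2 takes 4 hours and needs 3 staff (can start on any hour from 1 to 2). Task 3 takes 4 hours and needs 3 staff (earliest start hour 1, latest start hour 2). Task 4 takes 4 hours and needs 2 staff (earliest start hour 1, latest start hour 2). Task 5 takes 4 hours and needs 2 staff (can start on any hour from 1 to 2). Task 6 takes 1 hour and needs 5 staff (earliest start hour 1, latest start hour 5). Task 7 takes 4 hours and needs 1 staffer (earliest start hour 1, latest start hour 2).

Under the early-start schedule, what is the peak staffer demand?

18

Early-start schedule: Task 1@1, Task 2@1, Task 3@1, Task 4@1, Task 5@1, Task 6@1, Task 7@1.
Load per hour: hour 1: 18, hour 2: 11, hour 3: 11, hour 4: 11, hour 5: 0.
Peak is 18.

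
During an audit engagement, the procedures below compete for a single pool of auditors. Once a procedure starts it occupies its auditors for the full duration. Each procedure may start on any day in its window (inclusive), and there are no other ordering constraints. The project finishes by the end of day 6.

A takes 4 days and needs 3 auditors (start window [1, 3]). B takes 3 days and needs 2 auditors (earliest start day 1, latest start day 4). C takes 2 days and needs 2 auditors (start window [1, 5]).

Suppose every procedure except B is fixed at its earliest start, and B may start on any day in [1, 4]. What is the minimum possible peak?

5

B@1: d1:7  d2:7  d3:5  d4:3  d5:0  d6:0 → peak 7
B@2: d1:5  d2:7  d3:5  d4:5  d5:0  d6:0 → peak 7
B@3: d1:5  d2:5  d3:5  d4:5  d5:2  d6:0 → peak 5
B@4: d1:5  d2:5  d3:3  d4:5  d5:2  d6:2 → peak 5
Best is B@3, peak 5.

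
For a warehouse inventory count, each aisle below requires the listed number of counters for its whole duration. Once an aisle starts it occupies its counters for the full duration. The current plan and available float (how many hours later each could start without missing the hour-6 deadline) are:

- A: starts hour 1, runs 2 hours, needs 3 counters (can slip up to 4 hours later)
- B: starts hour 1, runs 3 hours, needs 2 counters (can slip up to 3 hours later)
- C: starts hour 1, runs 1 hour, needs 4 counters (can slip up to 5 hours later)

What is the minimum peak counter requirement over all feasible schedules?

Early-start (A@1, B@1, C@1) gives peak 9: h1:9  h2:5  h3:2  h4:0  h5:0  h6:0.
Shift B→3, C→6.
Schedule A@1, B@3, C@6: h1:3  h2:3  h3:2  h4:2  h5:2  h6:4 — peak 4.

4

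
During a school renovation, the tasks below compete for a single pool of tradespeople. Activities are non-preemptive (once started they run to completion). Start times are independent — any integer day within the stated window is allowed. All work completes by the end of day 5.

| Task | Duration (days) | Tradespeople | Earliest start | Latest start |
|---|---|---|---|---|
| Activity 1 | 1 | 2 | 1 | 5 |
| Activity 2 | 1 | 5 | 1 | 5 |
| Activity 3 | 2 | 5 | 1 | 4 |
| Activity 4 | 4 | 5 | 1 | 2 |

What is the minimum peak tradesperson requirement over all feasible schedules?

Early-start (Activity 1@1, Activity 2@1, Activity 3@1, Activity 4@1) gives peak 17: d1:17  d2:10  d3:5  d4:5  d5:0.
Shift Activity 3→2, Activity 4→2.
Schedule Activity 1@1, Activity 2@1, Activity 3@2, Activity 4@2: d1:7  d2:10  d3:10  d4:5  d5:5 — peak 10.

10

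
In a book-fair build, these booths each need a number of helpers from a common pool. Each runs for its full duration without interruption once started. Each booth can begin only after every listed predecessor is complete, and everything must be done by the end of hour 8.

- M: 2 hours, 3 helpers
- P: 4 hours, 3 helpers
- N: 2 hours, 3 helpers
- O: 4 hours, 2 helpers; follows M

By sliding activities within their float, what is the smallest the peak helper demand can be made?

5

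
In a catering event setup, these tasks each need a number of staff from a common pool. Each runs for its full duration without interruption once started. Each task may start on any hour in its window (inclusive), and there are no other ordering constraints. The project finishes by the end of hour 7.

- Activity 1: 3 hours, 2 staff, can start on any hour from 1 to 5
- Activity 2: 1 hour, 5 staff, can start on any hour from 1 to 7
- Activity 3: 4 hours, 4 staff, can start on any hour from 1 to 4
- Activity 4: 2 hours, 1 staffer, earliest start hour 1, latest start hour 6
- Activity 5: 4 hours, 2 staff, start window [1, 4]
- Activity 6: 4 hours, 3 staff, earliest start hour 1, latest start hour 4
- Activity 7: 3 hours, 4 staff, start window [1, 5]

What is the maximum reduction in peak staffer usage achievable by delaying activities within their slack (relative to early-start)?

11

Early-start peak: h1:21  h2:16  h3:15  h4:9  h5:0  h6:0  h7:0 ⇒ 21.
Leveled (Activity 1@1, Activity 2@1, Activity 3@2, Activity 4@2, Activity 5@4, Activity 6@1, Activity 7@5): h1:10  h2:10  h3:10  h4:9  h5:10  h6:6  h7:6 ⇒ 10.
Reduction 21 − 10 = 11.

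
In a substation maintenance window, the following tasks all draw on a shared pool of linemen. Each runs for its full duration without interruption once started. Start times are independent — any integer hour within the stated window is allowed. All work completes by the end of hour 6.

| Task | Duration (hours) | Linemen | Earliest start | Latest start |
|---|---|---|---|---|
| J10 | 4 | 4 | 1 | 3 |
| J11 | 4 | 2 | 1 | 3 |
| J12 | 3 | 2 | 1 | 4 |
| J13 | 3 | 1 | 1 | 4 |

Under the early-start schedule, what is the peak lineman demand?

9

Early-start schedule: J10@1, J11@1, J12@1, J13@1.
Load per hour: hour 1: 9, hour 2: 9, hour 3: 9, hour 4: 6, hour 5: 0, hour 6: 0.
Peak is 9.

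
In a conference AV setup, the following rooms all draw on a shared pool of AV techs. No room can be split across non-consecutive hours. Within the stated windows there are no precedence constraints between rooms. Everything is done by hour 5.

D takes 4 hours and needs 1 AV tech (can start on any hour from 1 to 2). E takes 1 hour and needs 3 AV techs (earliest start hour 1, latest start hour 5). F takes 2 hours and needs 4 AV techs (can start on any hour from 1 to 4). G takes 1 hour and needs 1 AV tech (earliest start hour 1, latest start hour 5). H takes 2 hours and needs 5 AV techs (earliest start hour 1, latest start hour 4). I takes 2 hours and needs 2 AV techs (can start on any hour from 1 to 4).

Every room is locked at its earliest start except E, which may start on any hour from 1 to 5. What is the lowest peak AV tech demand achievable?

13

E@1: h1:16  h2:12  h3:1  h4:1  h5:0 → peak 16
E@2: h1:13  h2:15  h3:1  h4:1  h5:0 → peak 15
E@3: h1:13  h2:12  h3:4  h4:1  h5:0 → peak 13
E@4: h1:13  h2:12  h3:1  h4:4  h5:0 → peak 13
E@5: h1:13  h2:12  h3:1  h4:1  h5:3 → peak 13
Best is E@3, peak 13.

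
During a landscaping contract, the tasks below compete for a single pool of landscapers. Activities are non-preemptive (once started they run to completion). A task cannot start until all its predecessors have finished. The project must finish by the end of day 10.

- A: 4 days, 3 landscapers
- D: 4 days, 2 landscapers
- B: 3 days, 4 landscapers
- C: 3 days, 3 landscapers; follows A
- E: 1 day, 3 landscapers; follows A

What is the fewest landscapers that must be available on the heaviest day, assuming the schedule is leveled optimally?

Early-start (A@1, D@1, B@1, C@5, E@5) gives peak 9: d1:9  d2:9  d3:9  d4:5  d5:6  d6:3  d7:3  d8:0  d9:0  d10:0.
Shift B→5, C→8, E→8.
Schedule A@1, D@1, B@5, C@8, E@8: d1:5  d2:5  d3:5  d4:5  d5:4  d6:4  d7:4  d8:6  d9:3  d10:3 — peak 6.

6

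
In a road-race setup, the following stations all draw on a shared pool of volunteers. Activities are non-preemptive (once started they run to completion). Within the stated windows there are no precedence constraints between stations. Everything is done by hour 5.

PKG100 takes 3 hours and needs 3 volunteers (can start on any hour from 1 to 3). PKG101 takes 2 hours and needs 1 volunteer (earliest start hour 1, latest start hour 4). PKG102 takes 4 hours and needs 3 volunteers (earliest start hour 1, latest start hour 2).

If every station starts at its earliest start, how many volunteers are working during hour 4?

At early start, hour 4 has: PKG102.
Demand: 3 = 3.

3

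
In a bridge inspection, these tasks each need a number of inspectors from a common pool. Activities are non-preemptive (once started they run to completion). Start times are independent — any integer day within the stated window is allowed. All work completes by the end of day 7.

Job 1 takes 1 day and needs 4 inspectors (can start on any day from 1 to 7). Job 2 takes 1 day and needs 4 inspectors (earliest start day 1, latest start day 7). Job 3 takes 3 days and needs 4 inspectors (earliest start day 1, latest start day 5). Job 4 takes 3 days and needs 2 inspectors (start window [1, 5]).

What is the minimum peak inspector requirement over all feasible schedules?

Early-start (Job 1@1, Job 2@1, Job 3@1, Job 4@1) gives peak 14: d1:14  d2:6  d3:6  d4:0  d5:0  d6:0  d7:0.
Shift Job 2→2, Job 3→3.
Schedule Job 1@1, Job 2@2, Job 3@3, Job 4@1: d1:6  d2:6  d3:6  d4:4  d5:4  d6:0  d7:0 — peak 6.

6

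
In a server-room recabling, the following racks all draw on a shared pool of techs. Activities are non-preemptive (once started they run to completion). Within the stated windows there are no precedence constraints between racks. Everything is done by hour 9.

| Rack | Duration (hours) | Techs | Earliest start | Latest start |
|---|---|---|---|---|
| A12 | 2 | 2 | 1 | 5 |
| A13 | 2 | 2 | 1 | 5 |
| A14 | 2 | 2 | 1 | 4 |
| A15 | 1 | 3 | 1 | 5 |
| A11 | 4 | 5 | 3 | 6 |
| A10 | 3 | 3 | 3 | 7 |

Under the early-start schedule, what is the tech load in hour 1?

9

At early start, hour 1 has: A12, A13, A14, A15.
Demand: 2 + 2 + 2 + 3 = 9.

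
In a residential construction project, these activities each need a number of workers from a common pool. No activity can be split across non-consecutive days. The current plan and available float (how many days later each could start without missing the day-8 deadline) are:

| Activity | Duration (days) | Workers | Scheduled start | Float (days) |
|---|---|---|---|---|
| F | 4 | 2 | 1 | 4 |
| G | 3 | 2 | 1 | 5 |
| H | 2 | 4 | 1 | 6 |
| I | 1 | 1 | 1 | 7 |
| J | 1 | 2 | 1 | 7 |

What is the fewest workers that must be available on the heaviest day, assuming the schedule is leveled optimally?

4

Early-start (F@1, G@1, H@1, I@1, J@1) gives peak 11: d1:11  d2:8  d3:4  d4:2  d5:0  d6:0  d7:0  d8:0.
Shift H→5, I→4, J→7.
Schedule F@1, G@1, H@5, I@4, J@7: d1:4  d2:4  d3:4  d4:3  d5:4  d6:4  d7:2  d8:0 — peak 4.
Total worker-days = 25 over 8 days ⇒ peak ≥ ⌈25/8⌉ = 4, so 4 is optimal.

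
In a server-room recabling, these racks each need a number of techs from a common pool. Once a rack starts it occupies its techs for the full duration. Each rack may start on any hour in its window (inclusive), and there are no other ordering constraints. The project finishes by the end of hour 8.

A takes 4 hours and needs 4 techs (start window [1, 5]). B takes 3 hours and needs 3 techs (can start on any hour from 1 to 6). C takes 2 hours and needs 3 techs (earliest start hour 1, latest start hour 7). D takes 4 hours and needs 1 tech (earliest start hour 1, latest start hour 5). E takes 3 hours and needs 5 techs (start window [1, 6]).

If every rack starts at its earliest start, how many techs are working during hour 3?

13

At early start, hour 3 has: A, B, D, E.
Demand: 4 + 3 + 1 + 5 = 13.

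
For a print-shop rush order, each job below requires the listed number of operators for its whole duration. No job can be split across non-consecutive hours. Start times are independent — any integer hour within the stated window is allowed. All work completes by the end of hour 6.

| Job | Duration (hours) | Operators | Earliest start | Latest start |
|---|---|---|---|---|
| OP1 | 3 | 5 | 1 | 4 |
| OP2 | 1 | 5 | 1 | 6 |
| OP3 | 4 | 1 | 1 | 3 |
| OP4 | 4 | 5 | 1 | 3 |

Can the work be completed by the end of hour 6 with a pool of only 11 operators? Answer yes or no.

Schedule OP1@1, OP2@1, OP3@1, OP4@2: h1:11  h2:11  h3:11  h4:6  h5:5  h6:0 — peak 11 ≤ 11.

yes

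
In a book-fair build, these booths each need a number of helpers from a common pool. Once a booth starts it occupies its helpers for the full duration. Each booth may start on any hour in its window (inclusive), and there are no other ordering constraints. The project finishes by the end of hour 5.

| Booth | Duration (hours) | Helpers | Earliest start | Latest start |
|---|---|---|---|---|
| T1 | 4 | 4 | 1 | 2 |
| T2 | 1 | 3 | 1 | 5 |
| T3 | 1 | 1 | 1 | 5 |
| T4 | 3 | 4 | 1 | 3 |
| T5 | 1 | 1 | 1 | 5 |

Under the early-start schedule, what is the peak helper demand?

13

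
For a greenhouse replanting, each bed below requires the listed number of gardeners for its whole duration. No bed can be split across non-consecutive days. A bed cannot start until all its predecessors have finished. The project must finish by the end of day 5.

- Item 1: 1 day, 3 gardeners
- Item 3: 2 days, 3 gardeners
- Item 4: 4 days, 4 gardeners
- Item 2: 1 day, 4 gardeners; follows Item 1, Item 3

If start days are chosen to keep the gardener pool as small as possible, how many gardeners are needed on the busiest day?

7

Early-start (Item 1@1, Item 3@1, Item 4@1, Item 2@3) gives peak 10: d1:10  d2:7  d3:8  d4:4  d5:0.
Shift Item 3→2, Item 2→5.
Schedule Item 1@1, Item 3@2, Item 4@1, Item 2@5: d1:7  d2:7  d3:7  d4:4  d5:4 — peak 7.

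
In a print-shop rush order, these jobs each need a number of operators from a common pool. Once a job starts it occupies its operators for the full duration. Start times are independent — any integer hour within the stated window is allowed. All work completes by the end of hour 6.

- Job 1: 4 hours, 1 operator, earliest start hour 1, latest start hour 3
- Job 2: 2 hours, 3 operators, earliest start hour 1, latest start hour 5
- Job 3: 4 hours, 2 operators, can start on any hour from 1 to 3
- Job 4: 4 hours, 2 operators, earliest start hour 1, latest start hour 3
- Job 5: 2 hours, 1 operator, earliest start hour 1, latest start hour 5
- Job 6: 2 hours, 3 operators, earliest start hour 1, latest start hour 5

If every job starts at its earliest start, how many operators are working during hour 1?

At early start, hour 1 has: Job 1, Job 2, Job 3, Job 4, Job 5, Job 6.
Demand: 1 + 3 + 2 + 2 + 1 + 3 = 12.

12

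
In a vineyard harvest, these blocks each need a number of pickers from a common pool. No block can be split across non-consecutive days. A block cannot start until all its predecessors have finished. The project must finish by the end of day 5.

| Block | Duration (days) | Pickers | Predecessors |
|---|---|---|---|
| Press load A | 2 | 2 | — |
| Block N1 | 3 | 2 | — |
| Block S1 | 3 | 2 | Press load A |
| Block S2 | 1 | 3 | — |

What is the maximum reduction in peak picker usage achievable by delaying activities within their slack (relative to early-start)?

Early-start peak: d1:7  d2:4  d3:4  d4:2  d5:2 ⇒ 7.
Leveled (Press load A@1, Block N1@1, Block S1@3, Block S2@4): d1:4  d2:4  d3:4  d4:5  d5:2 ⇒ 5.
Reduction 7 − 5 = 2.

2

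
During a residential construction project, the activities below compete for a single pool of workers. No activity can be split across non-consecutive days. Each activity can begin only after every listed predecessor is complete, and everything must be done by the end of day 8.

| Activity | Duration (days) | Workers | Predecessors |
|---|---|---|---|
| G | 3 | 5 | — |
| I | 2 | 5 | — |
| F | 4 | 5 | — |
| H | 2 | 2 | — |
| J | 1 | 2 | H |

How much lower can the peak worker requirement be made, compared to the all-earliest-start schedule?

Early-start peak: d1:17  d2:17  d3:12  d4:5  d5:0  d6:0  d7:0  d8:0 ⇒ 17.
Leveled (G@1, I@1, F@3, H@4, J@6): d1:10  d2:10  d3:10  d4:7  d5:7  d6:7  d7:0  d8:0 ⇒ 10.
Reduction 17 − 10 = 7.

7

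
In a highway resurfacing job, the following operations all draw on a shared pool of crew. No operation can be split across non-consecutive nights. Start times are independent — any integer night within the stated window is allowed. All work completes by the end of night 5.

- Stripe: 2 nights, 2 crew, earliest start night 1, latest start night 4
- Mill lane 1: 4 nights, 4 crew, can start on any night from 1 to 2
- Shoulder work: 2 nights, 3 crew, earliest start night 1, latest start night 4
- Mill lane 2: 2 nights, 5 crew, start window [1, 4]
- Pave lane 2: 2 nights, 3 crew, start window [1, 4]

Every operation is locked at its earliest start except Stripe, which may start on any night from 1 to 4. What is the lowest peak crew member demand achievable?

15

Stripe@1: n1:17  n2:17  n3:4  n4:4  n5:0 → peak 17
Stripe@2: n1:15  n2:17  n3:6  n4:4  n5:0 → peak 17
Stripe@3: n1:15  n2:15  n3:6  n4:6  n5:0 → peak 15
Stripe@4: n1:15  n2:15  n3:4  n4:6  n5:2 → peak 15
Best is Stripe@3, peak 15.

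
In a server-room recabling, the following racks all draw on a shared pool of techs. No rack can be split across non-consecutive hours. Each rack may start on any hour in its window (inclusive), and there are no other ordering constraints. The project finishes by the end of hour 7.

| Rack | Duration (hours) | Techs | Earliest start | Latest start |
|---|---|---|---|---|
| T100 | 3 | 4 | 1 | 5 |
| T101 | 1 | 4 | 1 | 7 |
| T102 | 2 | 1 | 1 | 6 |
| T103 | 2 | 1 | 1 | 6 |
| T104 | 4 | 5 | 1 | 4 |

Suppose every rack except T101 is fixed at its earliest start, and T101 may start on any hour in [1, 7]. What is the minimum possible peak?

11

T101@1: h1:15  h2:11  h3:9  h4:5  h5:0  h6:0  h7:0 → peak 15
T101@2: h1:11  h2:15  h3:9  h4:5  h5:0  h6:0  h7:0 → peak 15
T101@3: h1:11  h2:11  h3:13  h4:5  h5:0  h6:0  h7:0 → peak 13
T101@4: h1:11  h2:11  h3:9  h4:9  h5:0  h6:0  h7:0 → peak 11
T101@5: h1:11  h2:11  h3:9  h4:5  h5:4  h6:0  h7:0 → peak 11
T101@6: h1:11  h2:11  h3:9  h4:5  h5:0  h6:4  h7:0 → peak 11
T101@7: h1:11  h2:11  h3:9  h4:5  h5:0  h6:0  h7:4 → peak 11
Best is T101@4, peak 11.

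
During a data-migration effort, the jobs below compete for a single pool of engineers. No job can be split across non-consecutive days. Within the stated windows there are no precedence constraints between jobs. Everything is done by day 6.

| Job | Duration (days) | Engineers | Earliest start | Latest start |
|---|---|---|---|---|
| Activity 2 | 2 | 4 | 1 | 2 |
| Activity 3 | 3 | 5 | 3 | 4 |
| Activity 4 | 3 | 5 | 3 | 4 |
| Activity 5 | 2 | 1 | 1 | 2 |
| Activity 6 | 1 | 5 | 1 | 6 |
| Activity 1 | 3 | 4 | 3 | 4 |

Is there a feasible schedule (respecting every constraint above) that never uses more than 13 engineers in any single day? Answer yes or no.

no

The minimum achievable peak is 14; 13 < 14, so no feasible schedule stays within the cap.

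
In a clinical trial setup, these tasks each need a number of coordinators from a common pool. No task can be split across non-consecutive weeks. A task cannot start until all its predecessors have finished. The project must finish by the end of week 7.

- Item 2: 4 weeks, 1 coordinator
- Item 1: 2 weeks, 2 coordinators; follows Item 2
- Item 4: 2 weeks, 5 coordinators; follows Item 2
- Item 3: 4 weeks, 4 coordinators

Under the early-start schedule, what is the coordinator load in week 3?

5

At early start, week 3 has: Item 2, Item 3.
Demand: 1 + 4 = 5.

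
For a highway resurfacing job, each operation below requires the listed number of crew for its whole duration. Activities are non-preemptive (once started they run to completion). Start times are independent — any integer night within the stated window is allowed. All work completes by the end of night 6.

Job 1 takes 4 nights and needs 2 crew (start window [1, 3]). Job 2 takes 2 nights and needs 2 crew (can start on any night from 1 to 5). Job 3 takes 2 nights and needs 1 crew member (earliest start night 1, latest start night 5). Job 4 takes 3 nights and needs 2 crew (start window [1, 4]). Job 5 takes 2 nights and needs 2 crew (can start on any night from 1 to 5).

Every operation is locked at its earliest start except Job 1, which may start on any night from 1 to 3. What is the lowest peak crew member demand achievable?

Job 1@1: n1:9  n2:9  n3:4  n4:2  n5:0  n6:0 → peak 9
Job 1@2: n1:7  n2:9  n3:4  n4:2  n5:2  n6:0 → peak 9
Job 1@3: n1:7  n2:7  n3:4  n4:2  n5:2  n6:2 → peak 7
Best is Job 1@3, peak 7.

7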